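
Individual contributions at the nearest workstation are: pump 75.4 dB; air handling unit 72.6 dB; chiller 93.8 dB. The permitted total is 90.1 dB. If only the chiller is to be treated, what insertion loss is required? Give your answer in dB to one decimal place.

3.9 dB

The untreated sources together contribute 10^(75.4/10) + 10^(72.6/10) = 5.287e+07, i.e. 77.23 dB.
To meet 90.1 dB overall, the treated chiller may contribute at most 10^(90.1/10) − 5.287e+07 = 9.704e+08, i.e. 89.87 dB.
So the chiller must be reduced from 93.8 to 89.87 dB: IL = 3.93 dB.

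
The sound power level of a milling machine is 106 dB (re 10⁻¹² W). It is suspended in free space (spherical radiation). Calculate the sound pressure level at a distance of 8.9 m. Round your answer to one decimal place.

76.0 dB

Free-field spherical radiation: L_p = L_w − 10·log₁₀(4π·r²), r = 8.9 m.
4π·r² = 995.4 m², 10·log₁₀ of that is 29.980 dB.
L_p = 106 − 29.980 = 76.02 dB.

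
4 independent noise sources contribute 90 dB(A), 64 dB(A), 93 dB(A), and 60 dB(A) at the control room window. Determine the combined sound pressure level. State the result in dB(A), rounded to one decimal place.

94.8 dB(A)

For uncorrelated sources the intensities add, so convert each level to linear form, sum, and take 10·log₁₀ of the total.
Σ 10^(L/10) = 10^(90/10) + 10^(64/10) + 10^(93/10) + 10^(60/10) = 2.999e+09.
L_total = 10·log₁₀(2.999e+09) = 94.77 dB(A).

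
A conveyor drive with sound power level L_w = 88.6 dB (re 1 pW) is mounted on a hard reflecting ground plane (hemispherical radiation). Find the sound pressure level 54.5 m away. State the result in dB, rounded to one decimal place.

45.9 dB

The power spreads over a hemisphere of area 2π·r², so L_p = L_w − 10·log₁₀(2π·r²).
2π·r² = 1.866e+04 m², 10·log₁₀ of that is 42.710 dB.
L_p = 88.6 − 42.710 = 45.89 dB.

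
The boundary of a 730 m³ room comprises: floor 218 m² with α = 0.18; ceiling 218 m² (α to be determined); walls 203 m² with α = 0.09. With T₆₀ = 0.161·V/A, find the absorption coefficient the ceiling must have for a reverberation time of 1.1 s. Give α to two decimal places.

Required total absorption A = 0.161·730/1.1 = 106.85 m².
Absorption from the other surfaces = 218·0.18 + 203·0.09 = 57.51 m², so the ceiling must supply 49.34 m² over 218 m².
α = 49.34/218 = 0.226.

0.23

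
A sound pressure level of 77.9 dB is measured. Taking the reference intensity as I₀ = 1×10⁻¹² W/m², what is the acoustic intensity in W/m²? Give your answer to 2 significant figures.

6.2e-05 W/m²

I/I₀ = 10^(77.9/10) = 6.166e+07, so I = 6.166e+07 × 10⁻¹² W/m².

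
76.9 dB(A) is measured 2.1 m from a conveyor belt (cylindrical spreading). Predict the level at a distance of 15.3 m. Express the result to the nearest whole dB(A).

For a line source, L₂ = L₁ − 10·log₁₀(r₂/r₁).
L₂ = 76.9 − 10·log₁₀(15.3/2.1) = 76.9 − 8.625 = 68.28 dB(A).

68 dB(A)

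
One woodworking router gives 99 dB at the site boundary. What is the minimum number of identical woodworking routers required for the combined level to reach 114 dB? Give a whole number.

32

The shortfall is 114 − 99 = 15.0 dB, and N units add 10·log₁₀ N, so need 10·log₁₀ N ≥ 15.0.
N ≥ 10^(15.0/10) = 31.623, so N = 32.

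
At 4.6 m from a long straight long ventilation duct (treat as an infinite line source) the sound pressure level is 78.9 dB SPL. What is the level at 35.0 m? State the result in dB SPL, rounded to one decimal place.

Line-source attenuation: ΔL = 10·log₁₀(r₂/r₁) = 10·log₁₀(35.0/4.6) = 8.813 dB.
L₂ = 78.9 − 10·log₁₀(35.0/4.6) = 78.9 − 8.813 = 70.09 dB SPL.

70.1 dB SPL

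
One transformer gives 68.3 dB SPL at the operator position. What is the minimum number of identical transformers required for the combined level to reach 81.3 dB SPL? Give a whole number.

20

N identical sources give L₁ + 10·log₁₀ N, so require 10·log₁₀ N ≥ 81.3 − 68.3 = 13.0 dB.
N ≥ 10^(13.0/10) = 19.953, so N = 20.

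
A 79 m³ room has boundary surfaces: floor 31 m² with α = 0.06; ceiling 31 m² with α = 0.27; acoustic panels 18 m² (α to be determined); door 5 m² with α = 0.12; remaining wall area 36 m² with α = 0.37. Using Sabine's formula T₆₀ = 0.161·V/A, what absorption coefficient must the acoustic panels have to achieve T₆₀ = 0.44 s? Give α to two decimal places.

A = 0.161·V/T₆₀ = 0.161·79/0.44 = 28.91 m² sabins.
Absorption from the other surfaces = 31·0.06 + 31·0.27 + 5·0.12 + 36·0.37 = 24.15 m², so the acoustic panels must supply 4.76 m² over 18 m².
α = 4.76/18 = 0.264.

0.26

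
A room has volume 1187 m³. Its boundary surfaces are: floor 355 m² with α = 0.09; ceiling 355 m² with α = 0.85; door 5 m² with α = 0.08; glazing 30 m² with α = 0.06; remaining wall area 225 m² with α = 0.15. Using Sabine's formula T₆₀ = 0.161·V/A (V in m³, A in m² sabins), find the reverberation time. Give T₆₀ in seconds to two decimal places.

Total absorption A = 355·0.09 + 355·0.85 + 5·0.08 + 30·0.06 + 225·0.15 = 369.65 m² sabins.
T₆₀ = 0.161 × 1187 / 369.65 = 0.517 s.

0.52 s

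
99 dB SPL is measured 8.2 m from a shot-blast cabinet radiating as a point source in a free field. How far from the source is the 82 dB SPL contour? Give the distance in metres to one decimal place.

58.1 m

The 17.0 dB drop corresponds to a distance ratio of 10^(17.0/20) for a point source.
r₂ = 8.2·10^((99−82)/20) = 8.2·10^(17.0/20) = 58.05 m.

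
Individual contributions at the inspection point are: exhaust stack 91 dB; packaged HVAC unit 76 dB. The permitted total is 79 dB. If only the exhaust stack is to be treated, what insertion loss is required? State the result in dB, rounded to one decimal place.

15.0 dB

Everything except the exhaust stack sums to 10^(76/10) = 3.981e+07 in linear terms, 76.00 dB.
To meet 79 dB overall, the treated exhaust stack may contribute at most 10^(79/10) − 3.981e+07 = 3.962e+07, i.e. 75.98 dB.
Required insertion loss = 91 − 75.98 = 15.02 dB.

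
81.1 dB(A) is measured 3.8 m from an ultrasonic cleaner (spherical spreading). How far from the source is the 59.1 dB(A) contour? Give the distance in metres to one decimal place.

Point-source spreading drops the level by 20·log₁₀(r₂/r₁); inverting, r₂/r₁ = 10^(ΔL/20).
r₂ = 3.8·10^((81.1−59.1)/20) = 3.8·10^(22.0/20) = 47.84 m.

47.8 m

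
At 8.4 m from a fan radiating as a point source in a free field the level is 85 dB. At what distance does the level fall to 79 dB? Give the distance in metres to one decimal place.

16.8 m

The 6.0 dB drop corresponds to a distance ratio of 10^(6.0/20) for a point source.
r₂ = 8.4·10^((85−79)/20) = 8.4·10^(6.0/20) = 16.76 m.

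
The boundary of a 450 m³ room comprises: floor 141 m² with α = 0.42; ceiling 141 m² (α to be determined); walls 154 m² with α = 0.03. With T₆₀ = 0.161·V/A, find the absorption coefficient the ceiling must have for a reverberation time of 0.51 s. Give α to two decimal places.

0.55

Required total absorption A = 0.161·450/0.51 = 142.06 m².
Absorption from the other surfaces = 141·0.42 + 154·0.03 = 63.84 m², so the ceiling must supply 78.22 m² over 141 m².
α = 78.22/141 = 0.555.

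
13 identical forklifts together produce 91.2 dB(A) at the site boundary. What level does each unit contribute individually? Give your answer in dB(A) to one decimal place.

For N identical incoherent sources L_total = L₁ + 10·log₁₀ N, so L₁ = 91.2 − 10·log₁₀(13) = 91.2 − 11.139.

80.1 dB(A)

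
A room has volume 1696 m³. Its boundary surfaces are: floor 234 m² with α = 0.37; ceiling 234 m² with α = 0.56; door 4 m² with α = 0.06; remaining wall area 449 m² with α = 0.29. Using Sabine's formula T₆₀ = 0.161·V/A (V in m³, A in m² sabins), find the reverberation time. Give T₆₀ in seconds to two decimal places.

Total absorption A = 234·0.37 + 234·0.56 + 4·0.06 + 449·0.29 = 348.07 m² sabins.
T₆₀ = 0.161 × 1696 / 348.07 = 0.784 s.

0.78 s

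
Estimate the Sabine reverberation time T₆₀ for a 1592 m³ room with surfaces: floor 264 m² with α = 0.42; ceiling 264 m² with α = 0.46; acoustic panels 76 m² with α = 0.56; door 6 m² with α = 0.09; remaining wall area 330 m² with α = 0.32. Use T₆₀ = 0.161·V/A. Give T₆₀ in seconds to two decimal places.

0.67 s

Summing Sᵢαᵢ: 264·0.42 + 264·0.46 + 76·0.56 + 6·0.09 + 330·0.32 = 381.02 m².
T₆₀ = 0.161·V/A = 0.161·1592/381.02 = 0.673 s.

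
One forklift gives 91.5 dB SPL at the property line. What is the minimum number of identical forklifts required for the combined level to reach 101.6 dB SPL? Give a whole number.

The shortfall is 101.6 − 91.5 = 10.1 dB, and N units add 10·log₁₀ N, so need 10·log₁₀ N ≥ 10.1.
N ≥ 10^(10.1/10) = 10.233, so N = 11.

11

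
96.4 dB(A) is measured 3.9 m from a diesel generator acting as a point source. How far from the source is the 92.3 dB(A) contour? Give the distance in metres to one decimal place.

6.3 m

The 4.1 dB drop corresponds to a distance ratio of 10^(4.1/20) for a point source.
r₂ = 3.9·10^((96.4−92.3)/20) = 3.9·10^(4.1/20) = 6.25 m.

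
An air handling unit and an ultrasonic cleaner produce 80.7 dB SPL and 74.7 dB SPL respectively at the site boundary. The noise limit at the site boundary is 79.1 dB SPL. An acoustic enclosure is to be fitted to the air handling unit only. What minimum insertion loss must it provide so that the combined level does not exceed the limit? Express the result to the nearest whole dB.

The untreated sources together contribute 10^(74.7/10) = 2.951e+07, i.e. 74.70 dB SPL.
To meet 79.1 dB SPL overall, the treated air handling unit may contribute at most 10^(79.1/10) − 2.951e+07 = 5.177e+07, i.e. 77.14 dB SPL.
Required insertion loss = 80.7 − 77.14 = 3.56 dB.

4 dB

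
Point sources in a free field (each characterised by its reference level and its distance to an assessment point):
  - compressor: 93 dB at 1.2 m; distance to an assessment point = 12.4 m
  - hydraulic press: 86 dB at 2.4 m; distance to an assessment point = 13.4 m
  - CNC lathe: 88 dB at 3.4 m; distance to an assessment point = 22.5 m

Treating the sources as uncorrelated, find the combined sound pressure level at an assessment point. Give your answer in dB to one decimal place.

Propagate each source to the receiver with L = L_ref − 20·log₁₀(r/r_ref), then add intensities.
compressor: 93 − 20·log₁₀(12.4/1.2) = 93 − 20.28 = 72.72 dB.
hydraulic press: 86 − 20·log₁₀(13.4/2.4) = 86 − 14.94 = 71.06 dB.
CNC lathe: 88 − 20·log₁₀(22.5/3.4) = 88 − 16.41 = 71.59 dB.
Σ 10^(L/10) = 4.586e+07 → L_total = 10·log₁₀(4.586e+07) = 76.61 dB.

76.6 dB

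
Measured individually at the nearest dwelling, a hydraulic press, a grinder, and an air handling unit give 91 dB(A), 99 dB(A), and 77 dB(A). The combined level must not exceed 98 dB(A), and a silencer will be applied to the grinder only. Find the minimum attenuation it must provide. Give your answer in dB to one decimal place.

Everything except the grinder sums to 10^(91/10) + 10^(77/10) = 1.309e+09 in linear terms, 91.17 dB(A).
The limit corresponds to 10^(98/10) = 6.310e+09; subtracting the fixed part leaves 5.001e+09 for the grinder, i.e. 96.99 dB(A).
So the grinder must be reduced from 99 to 96.99 dB(A): IL = 2.01 dB.

2.0 dB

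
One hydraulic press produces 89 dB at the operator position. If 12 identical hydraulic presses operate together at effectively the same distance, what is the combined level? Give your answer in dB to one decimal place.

N identical incoherent sources raise the level by 10·log₁₀ N.
L_total = 89 + 10·log₁₀(12) = 89 + 10.792 = 99.79 dB.

99.8 dB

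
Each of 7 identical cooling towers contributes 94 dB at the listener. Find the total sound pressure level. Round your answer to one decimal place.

102.5 dB

N identical incoherent sources raise the level by 10·log₁₀ N.
L_total = 94 + 10·log₁₀(7) = 94 + 8.451 = 102.45 dB.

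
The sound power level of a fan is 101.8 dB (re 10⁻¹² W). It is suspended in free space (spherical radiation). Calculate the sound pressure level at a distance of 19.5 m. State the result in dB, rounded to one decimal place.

The power spreads over a sphere of area 4π·r², so L_p = L_w − 10·log₁₀(4π·r²).
4π·r² = 4778 m², 10·log₁₀ of that is 36.793 dB.
L_p = 101.8 − 36.793 = 65.01 dB.

65.0 dB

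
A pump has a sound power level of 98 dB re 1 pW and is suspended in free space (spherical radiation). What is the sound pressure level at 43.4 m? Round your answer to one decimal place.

54.3 dB

Free-field spherical radiation: L_p = L_w − 10·log₁₀(4π·r²), r = 43.4 m.
4π·r² = 2.367e+04 m², 10·log₁₀ of that is 43.742 dB.
L_p = 98 − 43.742 = 54.26 dB.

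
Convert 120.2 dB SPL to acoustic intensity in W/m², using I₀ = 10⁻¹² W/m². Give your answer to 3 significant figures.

1.05 W/m²

L = 10·log₁₀(I/I₀) ⇒ I = I₀·10^(L/10) = 10⁻¹² × 10^12.02.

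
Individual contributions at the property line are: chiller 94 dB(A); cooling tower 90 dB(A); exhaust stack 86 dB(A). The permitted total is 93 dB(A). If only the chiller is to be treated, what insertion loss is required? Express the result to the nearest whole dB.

6 dB

Fixed contribution from the other sources: Σ 10^(L/10) = 10^(90/10) + 10^(86/10) = 1.398e+09 (91.46 dB(A)).
To meet 93 dB(A) overall, the treated chiller may contribute at most 10^(93/10) − 1.398e+09 = 5.972e+08, i.e. 87.76 dB(A).
So the chiller must be reduced from 94 to 87.76 dB(A): IL = 6.24 dB.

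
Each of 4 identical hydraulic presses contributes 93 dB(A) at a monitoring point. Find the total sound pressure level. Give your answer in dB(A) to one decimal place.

L_total = L₁ + 10·log₁₀ N for N identical incoherent sources.
L_total = 93 + 10·log₁₀(4) = 93 + 6.021 = 99.02 dB(A).

99.0 dB(A)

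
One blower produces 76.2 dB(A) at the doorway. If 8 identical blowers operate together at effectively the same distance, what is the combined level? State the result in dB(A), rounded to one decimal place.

With 8 equal, uncorrelated contributions the intensity is 8× that of one unit, giving a rise of 10·log₁₀ 8.
L_total = 76.2 + 10·log₁₀(8) = 76.2 + 9.031 = 85.23 dB(A).

85.2 dB(A)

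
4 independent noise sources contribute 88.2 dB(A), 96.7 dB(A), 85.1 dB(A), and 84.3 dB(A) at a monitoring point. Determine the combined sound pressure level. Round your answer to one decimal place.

For uncorrelated sources the intensities add, so convert each level to linear form, sum, and take 10·log₁₀ of the total.
Σ 10^(L/10) = 10^(88.2/10) + 10^(96.7/10) + 10^(85.1/10) + 10^(84.3/10) = 5.931e+09.
L_total = 10·log₁₀(5.931e+09) = 97.73 dB(A).

97.7 dB(A)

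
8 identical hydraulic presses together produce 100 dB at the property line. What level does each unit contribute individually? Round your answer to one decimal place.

For N identical incoherent sources L_total = L₁ + 10·log₁₀ N, so L₁ = 100 − 10·log₁₀(8) = 100 − 9.031.

91.0 dB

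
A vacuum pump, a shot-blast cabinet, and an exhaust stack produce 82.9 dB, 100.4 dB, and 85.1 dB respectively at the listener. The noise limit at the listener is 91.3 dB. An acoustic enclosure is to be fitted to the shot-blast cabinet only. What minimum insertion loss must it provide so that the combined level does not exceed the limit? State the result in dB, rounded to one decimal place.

The untreated sources together contribute 10^(82.9/10) + 10^(85.1/10) = 5.186e+08, i.e. 87.15 dB.
The limit corresponds to 10^(91.3/10) = 1.349e+09; subtracting the fixed part leaves 8.304e+08 for the shot-blast cabinet, i.e. 89.19 dB.
So the shot-blast cabinet must be reduced from 100.4 to 89.19 dB: IL = 11.21 dB.

11.2 dB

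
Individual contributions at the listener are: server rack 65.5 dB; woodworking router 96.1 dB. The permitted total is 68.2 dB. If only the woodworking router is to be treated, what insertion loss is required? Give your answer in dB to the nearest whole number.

Fixed contribution from the other source: Σ 10^(L/10) = 10^(65.5/10) = 3.548e+06 (65.50 dB).
To meet 68.2 dB overall, the treated woodworking router may contribute at most 10^(68.2/10) − 3.548e+06 = 3.059e+06, i.e. 64.86 dB.
Required insertion loss = 96.1 − 64.86 = 31.24 dB.

31 dB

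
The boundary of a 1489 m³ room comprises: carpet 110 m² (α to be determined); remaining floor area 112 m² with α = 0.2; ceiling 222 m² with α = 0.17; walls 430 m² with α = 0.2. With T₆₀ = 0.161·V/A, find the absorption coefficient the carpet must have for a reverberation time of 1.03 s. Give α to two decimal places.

From T₆₀ = 0.161·V/A, the target T₆₀ = 1.03 s needs A = 0.161·1489/1.03 = 232.75 m².
Absorption from the other surfaces = 112·0.2 + 222·0.17 + 430·0.2 = 146.14 m², so the carpet must supply 86.61 m² over 110 m².
α = 86.61/110 = 0.787.

0.79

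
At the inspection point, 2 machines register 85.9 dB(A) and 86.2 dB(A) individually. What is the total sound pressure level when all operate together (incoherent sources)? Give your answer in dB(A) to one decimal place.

89.1 dB(A)

Incoherent sources combine by intensity addition: L_total = 10·log₁₀(Σ 10^(L_i/10)).
Σ 10^(L/10) = 10^(85.9/10) + 10^(86.2/10) = 8.059e+08.
L_total = 10·log₁₀(8.059e+08) = 89.06 dB(A).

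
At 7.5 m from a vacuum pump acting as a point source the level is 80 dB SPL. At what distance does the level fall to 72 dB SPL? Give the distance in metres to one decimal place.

18.8 m

Point-source spreading drops the level by 20·log₁₀(r₂/r₁); inverting, r₂/r₁ = 10^(ΔL/20).
r₂ = 7.5·10^((80−72)/20) = 7.5·10^(8.0/20) = 18.84 m.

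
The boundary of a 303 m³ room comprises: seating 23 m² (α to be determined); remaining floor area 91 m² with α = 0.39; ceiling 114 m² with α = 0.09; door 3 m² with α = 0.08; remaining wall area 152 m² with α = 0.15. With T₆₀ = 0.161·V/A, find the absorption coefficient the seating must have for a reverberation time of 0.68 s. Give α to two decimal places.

0.13

A = 0.161·V/T₆₀ = 0.161·303/0.68 = 71.74 m² sabins.
Absorption from the other surfaces = 91·0.39 + 114·0.09 + 3·0.08 + 152·0.15 = 68.79 m², so the seating must supply 2.95 m² over 23 m².
α = 2.95/23 = 0.128.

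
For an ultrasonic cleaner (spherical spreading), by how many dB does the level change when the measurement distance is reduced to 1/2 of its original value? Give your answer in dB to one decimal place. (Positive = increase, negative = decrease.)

+6.0 dB

A point source loses 6 dB per doubling of distance; generally ΔL = −20·log₁₀(r₂/r₁).
ΔL = −20·log₁₀(0.5) = +6.02 dB.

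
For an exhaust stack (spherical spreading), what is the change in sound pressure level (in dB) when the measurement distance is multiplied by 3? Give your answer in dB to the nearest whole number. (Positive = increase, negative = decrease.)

-10 dB

With spherical spreading the level changes by −20·log₁₀(r₂/r₁).
ΔL = −20·log₁₀(3) = -9.54 dB.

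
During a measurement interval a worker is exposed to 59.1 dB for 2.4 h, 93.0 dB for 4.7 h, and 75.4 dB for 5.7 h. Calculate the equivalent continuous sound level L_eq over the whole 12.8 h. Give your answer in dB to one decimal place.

88.7 dB

L_eq = 10·log₁₀[(1/T)·Σ tᵢ·10^(Lᵢ/10)] with T = 12.8 h.
Σ tᵢ·10^(Lᵢ/10) = 2.4·10^(59.1/10) + 4.7·10^(93.0/10) + 5.7·10^(75.4/10) = 9.577e+09.
L_eq = 10·log₁₀(9.577e+09/12.8) = 88.74 dB.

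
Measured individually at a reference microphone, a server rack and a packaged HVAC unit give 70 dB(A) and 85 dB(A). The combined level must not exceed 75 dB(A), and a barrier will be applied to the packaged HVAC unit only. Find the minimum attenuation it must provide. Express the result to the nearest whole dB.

12 dB

Everything except the packaged HVAC unit sums to 10^(70/10) = 1.000e+07 in linear terms, 70.00 dB(A).
To meet 75 dB(A) overall, the treated packaged HVAC unit may contribute at most 10^(75/10) − 1.000e+07 = 2.162e+07, i.e. 73.35 dB(A).
Required insertion loss = 85 − 73.35 = 11.65 dB.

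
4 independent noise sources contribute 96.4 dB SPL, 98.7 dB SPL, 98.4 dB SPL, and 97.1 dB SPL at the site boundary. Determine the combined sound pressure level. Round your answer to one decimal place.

For uncorrelated sources the intensities add, so convert each level to linear form, sum, and take 10·log₁₀ of the total.
Σ 10^(L/10) = 10^(96.4/10) + 10^(98.7/10) + 10^(98.4/10) + 10^(97.1/10) = 2.383e+10.
L_total = 10·log₁₀(2.383e+10) = 103.77 dB SPL.

103.8 dB SPL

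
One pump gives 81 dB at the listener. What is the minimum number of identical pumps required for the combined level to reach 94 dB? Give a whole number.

20

Need L₁ + 10·log₁₀ N ≥ 94, i.e. log₁₀ N ≥ 1.30.
N ≥ 10^(13.0/10) = 19.953, so N = 20.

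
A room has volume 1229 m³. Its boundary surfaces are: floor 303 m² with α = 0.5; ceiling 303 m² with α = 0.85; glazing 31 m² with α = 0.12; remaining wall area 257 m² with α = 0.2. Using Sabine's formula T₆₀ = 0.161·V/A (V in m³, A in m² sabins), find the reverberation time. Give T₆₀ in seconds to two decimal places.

A = Σ Sᵢαᵢ = 303·0.5 + 303·0.85 + 31·0.12 + 257·0.2 = 464.17 m².
T₆₀ = 0.161·V/A = 0.161·1229/464.17 = 0.426 s.

0.43 s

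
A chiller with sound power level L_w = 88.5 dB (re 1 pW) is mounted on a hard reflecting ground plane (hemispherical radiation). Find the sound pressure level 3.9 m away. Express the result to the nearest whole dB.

69 dB

Free-field hemispherical radiation: L_p = L_w − 10·log₁₀(2π·r²), r = 3.9 m.
2π·r² = 95.57 m², 10·log₁₀ of that is 19.803 dB.
L_p = 88.5 − 19.803 = 68.70 dB.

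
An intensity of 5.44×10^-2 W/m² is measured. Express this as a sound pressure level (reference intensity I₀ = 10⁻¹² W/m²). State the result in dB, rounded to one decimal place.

107.4 dB

Dividing by I₀ shifts the exponent by 12: I/I₀ = 5.44×10^10.
L = 10·(0.7356 + 10) = 107.36 dB.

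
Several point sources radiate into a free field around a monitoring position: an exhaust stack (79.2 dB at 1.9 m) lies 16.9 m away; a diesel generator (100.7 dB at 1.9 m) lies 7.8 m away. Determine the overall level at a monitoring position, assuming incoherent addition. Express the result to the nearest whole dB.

88 dB

First find each source's level at the receiver (point-source: −20·log₁₀(r/r_ref)), then combine on an intensity basis.
exhaust stack: 79.2 − 20·log₁₀(16.9/1.9) = 79.2 − 18.98 = 60.22 dB.
diesel generator: 100.7 − 20·log₁₀(7.8/1.9) = 100.7 − 12.27 = 88.43 dB.
Σ 10^(L/10) = 6.982e+08 → L_total = 10·log₁₀(6.982e+08) = 88.44 dB.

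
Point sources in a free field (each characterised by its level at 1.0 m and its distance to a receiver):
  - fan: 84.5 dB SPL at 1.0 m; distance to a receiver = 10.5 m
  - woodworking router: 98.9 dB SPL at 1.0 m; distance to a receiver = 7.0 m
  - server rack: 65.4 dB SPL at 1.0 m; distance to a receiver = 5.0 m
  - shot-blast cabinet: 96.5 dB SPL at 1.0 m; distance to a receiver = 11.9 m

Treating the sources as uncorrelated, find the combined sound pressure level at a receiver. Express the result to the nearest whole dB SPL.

Apply inverse-square spreading to bring every level to the receiver, then sum 10^(L/10).
fan: 84.5 − 20·log₁₀(10.5/1.0) = 84.5 − 20.42 = 64.08 dB SPL.
woodworking router: 98.9 − 20·log₁₀(7.0/1.0) = 98.9 − 16.90 = 82.00 dB SPL.
server rack: 65.4 − 20·log₁₀(5.0/1.0) = 65.4 − 13.98 = 51.42 dB SPL.
shot-blast cabinet: 96.5 − 20·log₁₀(11.9/1.0) = 96.5 − 21.51 = 74.99 dB SPL.
Σ 10^(L/10) = 1.927e+08 → L_total = 10·log₁₀(1.927e+08) = 82.85 dB SPL.

83 dB SPL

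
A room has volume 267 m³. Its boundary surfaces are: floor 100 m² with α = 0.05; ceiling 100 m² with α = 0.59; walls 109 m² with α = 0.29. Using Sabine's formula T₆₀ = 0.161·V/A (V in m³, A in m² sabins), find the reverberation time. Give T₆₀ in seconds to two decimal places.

Total absorption A = 100·0.05 + 100·0.59 + 109·0.29 = 95.61 m² sabins.
T₆₀ = 0.161·V/A = 0.161·267/95.61 = 0.450 s.

0.45 s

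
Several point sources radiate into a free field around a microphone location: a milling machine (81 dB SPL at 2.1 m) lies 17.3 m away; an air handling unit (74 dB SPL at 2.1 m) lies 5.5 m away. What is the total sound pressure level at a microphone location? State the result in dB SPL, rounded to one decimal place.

67.4 dB SPL

First find each source's level at the receiver (point-source: −20·log₁₀(r/r_ref)), then combine on an intensity basis.
milling machine: 81 − 20·log₁₀(17.3/2.1) = 81 − 18.32 = 62.68 dB SPL.
air handling unit: 74 − 20·log₁₀(5.5/2.1) = 74 − 8.36 = 65.64 dB SPL.
Σ 10^(L/10) = 5.517e+06 → L_total = 10·log₁₀(5.517e+06) = 67.42 dB SPL.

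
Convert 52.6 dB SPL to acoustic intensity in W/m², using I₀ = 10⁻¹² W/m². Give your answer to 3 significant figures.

L = 10·log₁₀(I/I₀) ⇒ I = I₀·10^(L/10) = 10⁻¹² × 10^5.26.

1.82e-07 W/m²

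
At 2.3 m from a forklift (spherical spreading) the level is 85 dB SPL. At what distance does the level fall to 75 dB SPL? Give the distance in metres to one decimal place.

7.3 m

The 10.0 dB drop corresponds to a distance ratio of 10^(10.0/20) for a point source.
r₂ = 2.3·10^((85−75)/20) = 2.3·10^(10.0/20) = 7.27 m.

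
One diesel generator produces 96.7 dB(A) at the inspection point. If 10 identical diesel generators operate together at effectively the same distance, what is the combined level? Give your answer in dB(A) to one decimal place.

106.7 dB(A)

L_total = L₁ + 10·log₁₀ N for N identical incoherent sources.
L_total = 96.7 + 10·log₁₀(10) = 96.7 + 10.000 = 106.70 dB(A).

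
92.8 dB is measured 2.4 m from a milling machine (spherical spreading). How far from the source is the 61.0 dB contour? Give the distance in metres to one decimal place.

Point-source spreading drops the level by 20·log₁₀(r₂/r₁); inverting, r₂/r₁ = 10^(ΔL/20).
r₂ = 2.4·10^((92.8−61.0)/20) = 2.4·10^(31.8/20) = 93.37 m.

93.4 m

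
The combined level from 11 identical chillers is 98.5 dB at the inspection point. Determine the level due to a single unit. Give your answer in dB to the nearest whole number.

88 dB

Dividing the total intensity by 11 lowers the level by 10·log₁₀ 11 = 10.414 dB: L₁ = 98.5 − 10.414.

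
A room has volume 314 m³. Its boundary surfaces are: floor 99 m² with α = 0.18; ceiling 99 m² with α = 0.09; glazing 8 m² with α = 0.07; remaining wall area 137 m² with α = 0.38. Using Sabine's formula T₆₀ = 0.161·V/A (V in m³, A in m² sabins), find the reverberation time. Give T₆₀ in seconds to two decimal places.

Total absorption A = 99·0.18 + 99·0.09 + 8·0.07 + 137·0.38 = 79.35 m² sabins.
T₆₀ = 0.161·V/A = 0.161·314/79.35 = 0.637 s.

0.64 s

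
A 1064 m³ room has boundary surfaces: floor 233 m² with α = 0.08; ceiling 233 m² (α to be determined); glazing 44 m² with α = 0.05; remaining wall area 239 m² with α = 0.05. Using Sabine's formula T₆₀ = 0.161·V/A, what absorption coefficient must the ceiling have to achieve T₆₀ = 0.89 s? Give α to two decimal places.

0.69

A = 0.161·V/T₆₀ = 0.161·1064/0.89 = 192.48 m² sabins.
Absorption from the other surfaces = 233·0.08 + 44·0.05 + 239·0.05 = 32.79 m², so the ceiling must supply 159.69 m² over 233 m².
α = 159.69/233 = 0.685.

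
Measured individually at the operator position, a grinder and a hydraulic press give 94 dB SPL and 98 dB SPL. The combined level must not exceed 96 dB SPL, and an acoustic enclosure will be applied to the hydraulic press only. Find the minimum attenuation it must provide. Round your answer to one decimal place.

6.3 dB

Fixed contribution from the other source: Σ 10^(L/10) = 10^(94/10) = 2.512e+09 (94.00 dB SPL).
The limit corresponds to 10^(96/10) = 3.981e+09; subtracting the fixed part leaves 1.469e+09 for the hydraulic press, i.e. 91.67 dB SPL.
So the hydraulic press must be reduced from 98 to 91.67 dB SPL: IL = 6.33 dB.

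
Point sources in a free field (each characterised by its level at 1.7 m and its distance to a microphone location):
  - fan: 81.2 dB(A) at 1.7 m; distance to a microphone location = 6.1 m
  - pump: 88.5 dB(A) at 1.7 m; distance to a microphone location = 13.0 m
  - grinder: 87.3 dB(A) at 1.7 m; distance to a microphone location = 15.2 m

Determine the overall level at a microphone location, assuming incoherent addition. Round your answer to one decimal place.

First find each source's level at the receiver (point-source: −20·log₁₀(r/r_ref)), then combine on an intensity basis.
fan: 81.2 − 20·log₁₀(6.1/1.7) = 81.2 − 11.10 = 70.10 dB(A).
pump: 88.5 − 20·log₁₀(13.0/1.7) = 88.5 − 17.67 = 70.83 dB(A).
grinder: 87.3 − 20·log₁₀(15.2/1.7) = 87.3 − 19.03 = 68.27 dB(A).
Σ 10^(L/10) = 2.906e+07 → L_total = 10·log₁₀(2.906e+07) = 74.63 dB(A).

74.6 dB(A)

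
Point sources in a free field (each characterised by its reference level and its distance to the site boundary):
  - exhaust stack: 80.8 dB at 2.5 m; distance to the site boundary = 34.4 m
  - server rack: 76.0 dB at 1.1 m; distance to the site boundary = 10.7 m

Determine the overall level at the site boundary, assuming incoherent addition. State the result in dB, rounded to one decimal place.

Apply inverse-square spreading to bring every level to the receiver, then sum 10^(L/10).
exhaust stack: 80.8 − 20·log₁₀(34.4/2.5) = 80.8 − 22.77 = 58.03 dB.
server rack: 76.0 − 20·log₁₀(10.7/1.1) = 76.0 − 19.76 = 56.24 dB.
Σ 10^(L/10) = 1.056e+06 → L_total = 10·log₁₀(1.056e+06) = 60.24 dB.

60.2 dB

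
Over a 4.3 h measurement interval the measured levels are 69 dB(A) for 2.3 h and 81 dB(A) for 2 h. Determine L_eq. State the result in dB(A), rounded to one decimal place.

Weight each interval's intensity by its duration and average over T = 4.3 h:
Σ tᵢ·10^(Lᵢ/10) = 2.3·10^(69/10) + 2·10^(81/10) = 2.701e+08.
L_eq = 10·log₁₀(2.701e+08/4.3) = 77.98 dB(A).

78.0 dB(A)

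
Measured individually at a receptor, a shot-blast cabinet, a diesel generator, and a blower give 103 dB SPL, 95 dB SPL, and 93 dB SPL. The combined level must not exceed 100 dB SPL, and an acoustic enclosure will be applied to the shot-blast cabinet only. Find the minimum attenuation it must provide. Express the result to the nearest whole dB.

The untreated sources together contribute 10^(95/10) + 10^(93/10) = 5.158e+09, i.e. 97.12 dB SPL.
The limit corresponds to 10^(100/10) = 1.000e+10; subtracting the fixed part leaves 4.842e+09 for the shot-blast cabinet, i.e. 96.85 dB SPL.
So the shot-blast cabinet must be reduced from 103 to 96.85 dB SPL: IL = 6.15 dB.

6 dB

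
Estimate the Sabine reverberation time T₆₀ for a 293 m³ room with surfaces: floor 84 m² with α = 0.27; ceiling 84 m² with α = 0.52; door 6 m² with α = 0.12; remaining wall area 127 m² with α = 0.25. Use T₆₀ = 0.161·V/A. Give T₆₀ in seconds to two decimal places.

Summing Sᵢαᵢ: 84·0.27 + 84·0.52 + 6·0.12 + 127·0.25 = 98.83 m².
T₆₀ = 0.161·V/A = 0.161·293/98.83 = 0.477 s.

0.48 s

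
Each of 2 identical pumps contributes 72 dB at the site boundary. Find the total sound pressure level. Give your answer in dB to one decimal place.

75.0 dB

L_total = L₁ + 10·log₁₀ N for N identical incoherent sources.
L_total = 72 + 10·log₁₀(2) = 72 + 3.010 = 75.01 dB.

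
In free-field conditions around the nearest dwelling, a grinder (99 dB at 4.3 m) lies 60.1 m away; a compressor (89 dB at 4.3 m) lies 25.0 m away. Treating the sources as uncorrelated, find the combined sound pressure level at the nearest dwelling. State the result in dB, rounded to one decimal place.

First find each source's level at the receiver (point-source: −20·log₁₀(r/r_ref)), then combine on an intensity basis.
grinder: 99 − 20·log₁₀(60.1/4.3) = 99 − 22.91 = 76.09 dB.
compressor: 89 − 20·log₁₀(25.0/4.3) = 89 − 15.29 = 73.71 dB.
Σ 10^(L/10) = 6.416e+07 → L_total = 10·log₁₀(6.416e+07) = 78.07 dB.

78.1 dB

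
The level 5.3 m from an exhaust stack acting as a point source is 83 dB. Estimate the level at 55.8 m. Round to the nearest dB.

63 dB

Spherical spreading from a point source gives a 20·log₁₀(r₂/r₁) drop.
L₂ = 83 − 20·log₁₀(55.8/5.3) = 83 − 20.447 = 62.55 dB.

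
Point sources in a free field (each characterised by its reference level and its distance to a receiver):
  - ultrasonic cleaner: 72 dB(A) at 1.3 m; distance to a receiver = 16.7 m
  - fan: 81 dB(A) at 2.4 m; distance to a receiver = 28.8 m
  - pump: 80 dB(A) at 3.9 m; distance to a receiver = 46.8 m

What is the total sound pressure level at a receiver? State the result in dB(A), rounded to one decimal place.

Propagate each source to the receiver with L = L_ref − 20·log₁₀(r/r_ref), then add intensities.
ultrasonic cleaner: 72 − 20·log₁₀(16.7/1.3) = 72 − 22.18 = 49.82 dB(A).
fan: 81 − 20·log₁₀(28.8/2.4) = 81 − 21.58 = 59.42 dB(A).
pump: 80 − 20·log₁₀(46.8/3.9) = 80 − 21.58 = 58.42 dB(A).
Σ 10^(L/10) = 1.665e+06 → L_total = 10·log₁₀(1.665e+06) = 62.21 dB(A).

62.2 dB(A)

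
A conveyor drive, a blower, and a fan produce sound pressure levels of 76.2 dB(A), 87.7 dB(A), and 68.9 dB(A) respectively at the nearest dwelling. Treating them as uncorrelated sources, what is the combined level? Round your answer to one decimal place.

Incoherent sources combine by intensity addition: L_total = 10·log₁₀(Σ 10^(L_i/10)).
Σ 10^(L/10) = 10^(76.2/10) + 10^(87.7/10) + 10^(68.9/10) = 6.383e+08.
L_total = 10·log₁₀(6.383e+08) = 88.05 dB(A).

88.1 dB(A)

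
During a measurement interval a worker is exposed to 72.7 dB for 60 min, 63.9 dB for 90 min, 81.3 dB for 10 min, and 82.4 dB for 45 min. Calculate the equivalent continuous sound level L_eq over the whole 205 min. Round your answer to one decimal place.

77.1 dB

L_eq = 10·log₁₀[(1/T)·Σ tᵢ·10^(Lᵢ/10)] with T = 205 min.
Σ tᵢ·10^(Lᵢ/10) = 60·10^(72.7/10) + 90·10^(63.9/10) + 10·10^(81.3/10) + 45·10^(82.4/10) = 1.051e+10.
L_eq = 10·log₁₀(1.051e+10/205) = 77.10 dB.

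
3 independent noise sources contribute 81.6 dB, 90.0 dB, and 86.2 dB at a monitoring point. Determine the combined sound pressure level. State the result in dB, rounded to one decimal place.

91.9 dB

For uncorrelated sources the intensities add, so convert each level to linear form, sum, and take 10·log₁₀ of the total.
Σ 10^(L/10) = 10^(81.6/10) + 10^(90.0/10) + 10^(86.2/10) = 1.561e+09.
L_total = 10·log₁₀(1.561e+09) = 91.94 dB.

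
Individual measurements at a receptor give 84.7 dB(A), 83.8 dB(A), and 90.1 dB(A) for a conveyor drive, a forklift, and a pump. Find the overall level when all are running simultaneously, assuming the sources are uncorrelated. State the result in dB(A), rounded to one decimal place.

91.9 dB(A)

Incoherent sources combine by intensity addition: L_total = 10·log₁₀(Σ 10^(L_i/10)).
Σ 10^(L/10) = 10^(84.7/10) + 10^(83.8/10) + 10^(90.1/10) = 1.558e+09.
L_total = 10·log₁₀(1.558e+09) = 91.93 dB(A).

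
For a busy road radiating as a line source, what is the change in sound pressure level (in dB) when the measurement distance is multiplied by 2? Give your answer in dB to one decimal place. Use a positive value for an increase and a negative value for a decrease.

A line source loses 3 dB per doubling of distance; generally ΔL = −10·log₁₀(r₂/r₁).
ΔL = −10·log₁₀(2) = -3.01 dB.

-3.0 dB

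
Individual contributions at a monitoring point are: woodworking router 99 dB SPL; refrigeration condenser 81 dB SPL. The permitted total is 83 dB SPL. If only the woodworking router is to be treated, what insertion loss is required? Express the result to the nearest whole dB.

20 dB

The untreated sources together contribute 10^(81/10) = 1.259e+08, i.e. 81.00 dB SPL.
To meet 83 dB SPL overall, the treated woodworking router may contribute at most 10^(83/10) − 1.259e+08 = 7.363e+07, i.e. 78.67 dB SPL.
So the woodworking router must be reduced from 99 to 78.67 dB SPL: IL = 20.33 dB.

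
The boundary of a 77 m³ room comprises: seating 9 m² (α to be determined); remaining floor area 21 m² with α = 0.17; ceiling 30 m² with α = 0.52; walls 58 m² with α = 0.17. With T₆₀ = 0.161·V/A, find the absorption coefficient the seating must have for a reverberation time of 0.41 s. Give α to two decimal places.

0.13

Required total absorption A = 0.161·77/0.41 = 30.24 m².
Absorption from the other surfaces = 21·0.17 + 30·0.52 + 58·0.17 = 29.03 m², so the seating must supply 1.21 m² over 9 m².
α = 1.21/9 = 0.134.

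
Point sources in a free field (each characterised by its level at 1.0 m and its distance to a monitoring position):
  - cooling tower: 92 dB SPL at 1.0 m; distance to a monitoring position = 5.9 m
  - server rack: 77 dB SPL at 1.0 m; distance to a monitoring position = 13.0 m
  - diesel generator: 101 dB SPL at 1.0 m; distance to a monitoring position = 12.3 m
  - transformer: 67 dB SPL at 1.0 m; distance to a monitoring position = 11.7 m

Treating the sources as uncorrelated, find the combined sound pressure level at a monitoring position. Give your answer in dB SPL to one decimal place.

81.1 dB SPL

First find each source's level at the receiver (point-source: −20·log₁₀(r/r_ref)), then combine on an intensity basis.
cooling tower: 92 − 20·log₁₀(5.9/1.0) = 92 − 15.42 = 76.58 dB SPL.
server rack: 77 − 20·log₁₀(13.0/1.0) = 77 − 22.28 = 54.72 dB SPL.
diesel generator: 101 − 20·log₁₀(12.3/1.0) = 101 − 21.80 = 79.20 dB SPL.
transformer: 67 − 20·log₁₀(11.7/1.0) = 67 − 21.36 = 45.64 dB SPL.
Σ 10^(L/10) = 1.291e+08 → L_total = 10·log₁₀(1.291e+08) = 81.11 dB SPL.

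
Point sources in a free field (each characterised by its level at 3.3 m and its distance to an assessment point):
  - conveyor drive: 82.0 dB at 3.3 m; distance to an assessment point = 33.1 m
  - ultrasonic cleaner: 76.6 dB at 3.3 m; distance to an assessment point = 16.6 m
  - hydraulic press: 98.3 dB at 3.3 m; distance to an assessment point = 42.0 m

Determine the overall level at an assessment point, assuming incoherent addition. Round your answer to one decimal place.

Apply inverse-square spreading to bring every level to the receiver, then sum 10^(L/10).
conveyor drive: 82.0 − 20·log₁₀(33.1/3.3) = 82.0 − 20.03 = 61.97 dB.
ultrasonic cleaner: 76.6 − 20·log₁₀(16.6/3.3) = 76.6 − 14.03 = 62.57 dB.
hydraulic press: 98.3 − 20·log₁₀(42.0/3.3) = 98.3 − 22.09 = 76.21 dB.
Σ 10^(L/10) = 4.512e+07 → L_total = 10·log₁₀(4.512e+07) = 76.54 dB.

76.5 dB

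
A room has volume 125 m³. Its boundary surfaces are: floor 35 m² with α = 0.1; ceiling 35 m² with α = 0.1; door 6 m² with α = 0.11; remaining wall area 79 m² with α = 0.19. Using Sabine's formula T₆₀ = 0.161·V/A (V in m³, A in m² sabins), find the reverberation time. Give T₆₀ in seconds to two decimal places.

A = Σ Sᵢαᵢ = 35·0.1 + 35·0.1 + 6·0.11 + 79·0.19 = 22.67 m².
T₆₀ = 0.161 × 125 / 22.67 = 0.888 s.

0.89 s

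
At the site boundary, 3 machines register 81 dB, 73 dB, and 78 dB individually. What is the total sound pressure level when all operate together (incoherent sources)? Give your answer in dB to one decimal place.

For uncorrelated sources the intensities add, so convert each level to linear form, sum, and take 10·log₁₀ of the total.
Σ 10^(L/10) = 10^(81/10) + 10^(73/10) + 10^(78/10) = 2.089e+08.
L_total = 10·log₁₀(2.089e+08) = 83.20 dB.

83.2 dB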